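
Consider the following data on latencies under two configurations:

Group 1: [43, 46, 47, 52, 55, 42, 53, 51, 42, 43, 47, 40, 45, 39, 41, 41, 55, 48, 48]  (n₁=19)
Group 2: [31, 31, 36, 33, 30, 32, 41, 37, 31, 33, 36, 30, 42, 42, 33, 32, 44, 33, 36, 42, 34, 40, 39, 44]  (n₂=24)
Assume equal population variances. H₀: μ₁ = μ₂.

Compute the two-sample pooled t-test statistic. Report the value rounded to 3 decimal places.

x̄₁=46.211, s₁=5.094, n₁=19
x̄₂=35.917, s₂=4.690, n₂=24
s_p² = [18·5.094² + 23·4.690²]/41 = 23.7315
SE = √(s_p²·(1/19+1/24)) = 1.4959
t = (46.211−35.917)/1.4959 = 6.8812
df = 41

test statistic = 6.881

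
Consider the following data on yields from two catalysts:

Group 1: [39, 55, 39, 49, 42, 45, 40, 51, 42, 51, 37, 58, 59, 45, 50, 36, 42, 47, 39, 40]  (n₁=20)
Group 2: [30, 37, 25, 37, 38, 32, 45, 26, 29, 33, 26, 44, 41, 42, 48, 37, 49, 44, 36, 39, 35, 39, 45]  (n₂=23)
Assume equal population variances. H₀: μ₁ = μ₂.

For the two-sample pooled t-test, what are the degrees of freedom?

df = n₁ + n₂ − 2 = 20 + 23 − 2 = 41

degrees of freedom = 41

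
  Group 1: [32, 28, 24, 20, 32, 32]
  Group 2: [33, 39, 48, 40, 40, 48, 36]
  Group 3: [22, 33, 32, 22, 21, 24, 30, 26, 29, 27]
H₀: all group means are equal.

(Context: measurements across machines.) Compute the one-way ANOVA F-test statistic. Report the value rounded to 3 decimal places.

Group means [28.00, 40.57, 26.60], grand mean 31.217
SSB = Σnᵢ(x̄ᵢ−x̄)² = 887.799; SSW = ΣΣ(x−x̄ᵢ)² = 488.114
MSB = 887.799/2 = 443.8994; MSW = 488.114/20 = 24.4057
F = MSB/MSW = 18.1883
df = (2, 20)

test statistic = 18.188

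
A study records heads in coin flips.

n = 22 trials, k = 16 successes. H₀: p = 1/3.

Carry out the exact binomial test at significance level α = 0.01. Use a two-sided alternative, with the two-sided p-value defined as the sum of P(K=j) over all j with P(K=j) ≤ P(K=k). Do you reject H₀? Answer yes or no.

Exact binomial: n=22, k=16, p₀=1/3=0.3333
P(X=j) = C(n,j)·p₀^j·(1−p₀)^(n−j); p = Σ P(X=j) over j with P(X=j) ≤ P(X=16)
p-value (two-sided) = 0.00032
At α=0.01: p < α → reject H₀

reject H₀: yes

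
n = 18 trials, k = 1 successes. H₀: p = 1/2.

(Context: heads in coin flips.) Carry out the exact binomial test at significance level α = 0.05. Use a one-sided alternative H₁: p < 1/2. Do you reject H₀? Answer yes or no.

Exact binomial: n=18, k=1, p₀=1/2=0.5000
P(X≤1) from Σ C(n,i)·p₀^i·(1−p₀)^(n−i)
p-value (one-sided, H₁ less) = 0.00007
At α=0.05: p < α → reject H₀

reject H₀: yes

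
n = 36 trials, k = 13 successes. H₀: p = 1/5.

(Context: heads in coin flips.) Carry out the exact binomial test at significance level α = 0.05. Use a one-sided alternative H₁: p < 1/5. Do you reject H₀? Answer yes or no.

Exact binomial: n=36, k=13, p₀=1/5=0.2000
P(X≤13) from Σ C(n,i)·p₀^i·(1−p₀)^(n−i)
p-value (one-sided, H₁ less) = 0.99296
At α=0.05: p ≥ α → fail to reject H₀

reject H₀: no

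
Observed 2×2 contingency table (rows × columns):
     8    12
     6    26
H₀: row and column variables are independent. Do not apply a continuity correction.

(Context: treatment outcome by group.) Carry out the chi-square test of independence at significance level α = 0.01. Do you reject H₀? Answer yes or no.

reject H₀: no

Row totals [20, 32], col totals [14, 38], n=52
χ² = (8−5.38)²/5.38 + (12−14.62)²/14.62 + (6−8.62)²/8.62 + (26−23.38)²/23.38 = 2.8248
df = 1
p-value (upper-tail) = 0.09282
At α=0.01: p ≥ α → fail to reject H₀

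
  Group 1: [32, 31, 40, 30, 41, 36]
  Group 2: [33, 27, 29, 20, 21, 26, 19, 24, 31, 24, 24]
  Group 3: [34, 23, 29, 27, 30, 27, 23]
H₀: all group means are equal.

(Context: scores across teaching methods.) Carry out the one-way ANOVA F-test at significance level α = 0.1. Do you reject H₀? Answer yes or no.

Group means [35.00, 25.27, 27.57], grand mean 28.375
SSB = Σnᵢ(x̄ᵢ−x̄)² = 373.729; SSW = ΣΣ(x−x̄ᵢ)² = 403.896
MSB = 373.729/2 = 186.8644; MSW = 403.896/21 = 19.2331
F = MSB/MSW = 9.7157
df = (2, 21)
p-value (upper-tail) = 0.00103
At α=0.1: p < α → reject H₀

reject H₀: yes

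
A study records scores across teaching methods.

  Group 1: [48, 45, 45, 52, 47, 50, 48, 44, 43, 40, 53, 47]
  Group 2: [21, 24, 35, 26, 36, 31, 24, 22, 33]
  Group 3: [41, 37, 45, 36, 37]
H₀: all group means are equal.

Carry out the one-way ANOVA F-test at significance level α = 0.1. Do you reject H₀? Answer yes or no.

Group means [46.83, 28.00, 39.20], grand mean 38.846
SSB = Σnᵢ(x̄ᵢ−x̄)² = 1824.918; SSW = ΣΣ(x−x̄ᵢ)² = 478.467
MSB = 1824.918/2 = 912.4590; MSW = 478.467/23 = 20.8029
F = MSB/MSW = 43.8621
df = (2, 23)
p-value (upper-tail) = 0.00000
At α=0.1: p < α → reject H₀

reject H₀: yes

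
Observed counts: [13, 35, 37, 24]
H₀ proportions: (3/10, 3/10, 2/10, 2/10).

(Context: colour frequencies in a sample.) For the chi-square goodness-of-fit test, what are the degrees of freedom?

degrees of freedom = 3

df = k − 1 = 4 − 1 = 3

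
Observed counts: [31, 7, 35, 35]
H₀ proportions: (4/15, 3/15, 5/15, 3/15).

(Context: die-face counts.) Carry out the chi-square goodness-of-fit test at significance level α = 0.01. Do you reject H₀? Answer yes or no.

reject H₀: yes

n = 108; E_i = n·p_i = [28.80, 21.60, 36.00, 21.60]
χ² = (31−28.80)²/28.80 + (7−21.60)²/21.60 + (35−36.00)²/36.00 + (35−21.60)²/21.60 = 18.3773
df = 3
p-value (upper-tail) = 0.00037
At α=0.01: p < α → reject H₀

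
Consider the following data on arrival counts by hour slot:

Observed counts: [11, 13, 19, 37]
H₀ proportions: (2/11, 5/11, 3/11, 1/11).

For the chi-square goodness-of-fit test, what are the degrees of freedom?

degrees of freedom = 3

df = k − 1 = 4 − 1 = 3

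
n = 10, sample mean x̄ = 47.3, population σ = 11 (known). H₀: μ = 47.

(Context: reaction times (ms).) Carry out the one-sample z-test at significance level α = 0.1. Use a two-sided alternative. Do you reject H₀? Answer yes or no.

SE = σ/√n = 11/√10 = 3.4785
z = (x̄−μ₀)/SE = (47.3−47)/3.4785 = 0.0862
p-value (two-sided) = 0.93127
At α=0.1: p ≥ α → fail to reject H₀

reject H₀: no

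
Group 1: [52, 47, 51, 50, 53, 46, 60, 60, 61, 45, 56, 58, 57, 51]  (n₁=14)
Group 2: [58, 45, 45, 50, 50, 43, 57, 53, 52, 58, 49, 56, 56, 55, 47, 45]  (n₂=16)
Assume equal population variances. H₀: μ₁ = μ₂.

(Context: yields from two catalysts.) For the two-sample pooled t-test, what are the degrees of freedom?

degrees of freedom = 28

df = n₁ + n₂ − 2 = 14 + 16 − 2 = 28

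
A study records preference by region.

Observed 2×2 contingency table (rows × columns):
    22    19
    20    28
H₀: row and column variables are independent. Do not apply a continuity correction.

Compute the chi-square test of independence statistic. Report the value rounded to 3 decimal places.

Row totals [41, 48], col totals [42, 47], n=89
χ² = (22−19.35)²/19.35 + (19−21.65)²/21.65 + (20−22.65)²/22.65 + (28−25.35)²/25.35 = 1.2760
df = 1

test statistic = 1.276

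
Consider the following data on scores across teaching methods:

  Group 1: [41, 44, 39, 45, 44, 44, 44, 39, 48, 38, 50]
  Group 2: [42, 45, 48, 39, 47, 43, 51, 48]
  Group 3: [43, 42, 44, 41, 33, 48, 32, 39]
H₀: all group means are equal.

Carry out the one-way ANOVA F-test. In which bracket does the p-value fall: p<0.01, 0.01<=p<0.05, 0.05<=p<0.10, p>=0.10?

p-value bracket: 0.05<=p<0.10

Group means [43.27, 45.38, 40.25], grand mean 43.000
SSB = Σnᵢ(x̄ᵢ−x̄)² = 106.443; SSW = ΣΣ(x−x̄ᵢ)² = 455.557
MSB = 106.443/2 = 53.2216; MSW = 455.557/24 = 18.9815
F = MSB/MSW = 2.8039
df = (2, 24)
p-value (upper-tail) = 0.08048
→ bracket: 0.05<=p<0.10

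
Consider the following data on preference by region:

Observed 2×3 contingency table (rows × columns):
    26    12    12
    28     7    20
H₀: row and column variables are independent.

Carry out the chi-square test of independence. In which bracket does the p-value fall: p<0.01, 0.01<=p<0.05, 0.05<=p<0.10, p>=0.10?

Row totals [50, 55], col totals [54, 19, 32], n=105
χ² = (26−25.71)²/25.71 + (12−9.05)²/9.05 + (12−15.24)²/15.24 + (28−28.29)²/28.29 + (7−9.95)²/9.95 + (20−16.76)²/16.76 = 3.1589
df = 2
p-value (upper-tail) = 0.20609
→ bracket: p>=0.10

p-value bracket: p>=0.10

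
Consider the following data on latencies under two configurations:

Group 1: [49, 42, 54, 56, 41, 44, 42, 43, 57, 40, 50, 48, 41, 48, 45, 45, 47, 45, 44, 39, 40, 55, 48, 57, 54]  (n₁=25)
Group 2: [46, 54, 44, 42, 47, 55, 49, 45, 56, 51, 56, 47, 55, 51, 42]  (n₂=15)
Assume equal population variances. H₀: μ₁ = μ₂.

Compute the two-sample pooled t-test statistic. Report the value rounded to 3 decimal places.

test statistic = -1.323

x̄₁=46.960, s₁=5.734, n₁=25
x̄₂=49.333, s₂=5.052, n₂=15
s_p² = [24·5.734² + 14·5.052²]/38 = 30.1656
SE = √(s_p²·(1/25+1/15)) = 1.7938
t = (46.960−49.333)/1.7938 = -1.3231
df = 38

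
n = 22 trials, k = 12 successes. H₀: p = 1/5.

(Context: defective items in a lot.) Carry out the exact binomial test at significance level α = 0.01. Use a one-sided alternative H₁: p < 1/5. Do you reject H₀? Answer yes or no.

reject H₀: no

Exact binomial: n=22, k=12, p₀=1/5=0.2000
P(X≤12) from Σ C(n,i)·p₀^i·(1−p₀)^(n−i)
p-value (one-sided, H₁ less) = 0.99994
At α=0.01: p ≥ α → fail to reject H₀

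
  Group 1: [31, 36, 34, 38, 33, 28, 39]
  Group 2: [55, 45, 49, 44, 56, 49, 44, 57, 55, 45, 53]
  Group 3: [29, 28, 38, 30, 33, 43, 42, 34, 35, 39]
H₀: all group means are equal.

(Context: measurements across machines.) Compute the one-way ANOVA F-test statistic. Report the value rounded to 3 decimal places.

Group means [34.14, 50.18, 35.10], grand mean 40.786
SSB = Σnᵢ(x̄ᵢ−x̄)² = 1603.321; SSW = ΣΣ(x−x̄ᵢ)² = 611.394
MSB = 1603.321/2 = 801.6604; MSW = 611.394/25 = 24.4557
F = MSB/MSW = 32.7801
df = (2, 25)

test statistic = 32.780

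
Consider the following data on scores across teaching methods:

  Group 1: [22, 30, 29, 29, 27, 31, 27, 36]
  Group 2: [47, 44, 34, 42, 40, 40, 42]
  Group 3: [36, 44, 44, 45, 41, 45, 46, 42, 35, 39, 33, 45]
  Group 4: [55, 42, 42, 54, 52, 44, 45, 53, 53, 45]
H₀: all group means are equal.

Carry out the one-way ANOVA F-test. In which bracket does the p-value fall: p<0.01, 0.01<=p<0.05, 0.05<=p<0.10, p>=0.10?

Group means [28.88, 41.29, 41.25, 48.50], grand mean 40.541
SSB = Σnᵢ(x̄ᵢ−x̄)² = 1732.136; SSW = ΣΣ(x−x̄ᵢ)² = 683.054
MSB = 1732.136/3 = 577.3785; MSW = 683.054/33 = 20.6986
F = MSB/MSW = 27.8946
df = (3, 33)
p-value (upper-tail) = 0.00000
→ bracket: p<0.01

p-value bracket: p<0.01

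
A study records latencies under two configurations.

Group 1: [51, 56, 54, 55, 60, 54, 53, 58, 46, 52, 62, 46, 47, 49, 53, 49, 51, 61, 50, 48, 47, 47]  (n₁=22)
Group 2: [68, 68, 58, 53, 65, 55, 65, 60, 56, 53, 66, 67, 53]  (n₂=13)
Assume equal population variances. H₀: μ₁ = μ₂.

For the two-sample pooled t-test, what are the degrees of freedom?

degrees of freedom = 33

df = n₁ + n₂ − 2 = 22 + 13 − 2 = 33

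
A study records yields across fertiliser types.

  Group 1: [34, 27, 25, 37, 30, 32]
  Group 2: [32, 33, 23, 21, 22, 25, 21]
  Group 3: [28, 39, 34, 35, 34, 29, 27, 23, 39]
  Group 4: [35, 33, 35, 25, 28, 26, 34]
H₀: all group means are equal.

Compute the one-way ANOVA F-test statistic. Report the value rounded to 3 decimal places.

Group means [30.83, 25.29, 32.00, 30.86], grand mean 29.862
SSB = Σnᵢ(x̄ᵢ−x̄)² = 200.329; SSW = ΣΣ(x−x̄ᵢ)² = 617.119
MSB = 200.329/3 = 66.7764; MSW = 617.119/25 = 24.6848
F = MSB/MSW = 2.7052
df = (3, 25)

test statistic = 2.705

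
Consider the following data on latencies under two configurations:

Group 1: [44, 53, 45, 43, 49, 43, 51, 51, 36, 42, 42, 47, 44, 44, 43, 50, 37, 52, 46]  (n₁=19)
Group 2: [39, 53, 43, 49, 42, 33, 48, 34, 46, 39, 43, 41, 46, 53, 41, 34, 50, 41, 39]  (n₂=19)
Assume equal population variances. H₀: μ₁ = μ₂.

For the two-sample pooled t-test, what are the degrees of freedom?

df = n₁ + n₂ − 2 = 19 + 19 − 2 = 36

degrees of freedom = 36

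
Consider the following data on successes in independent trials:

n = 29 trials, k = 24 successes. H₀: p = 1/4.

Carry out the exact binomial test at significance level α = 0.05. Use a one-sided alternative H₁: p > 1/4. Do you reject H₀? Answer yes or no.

Exact binomial: n=29, k=24, p₀=1/4=0.2500
P(X≥24) from Σ C(n,i)·p₀^i·(1−p₀)^(n−i)
p-value (one-sided, H₁ greater) = 0.00000
At α=0.05: p < α → reject H₀

reject H₀: yes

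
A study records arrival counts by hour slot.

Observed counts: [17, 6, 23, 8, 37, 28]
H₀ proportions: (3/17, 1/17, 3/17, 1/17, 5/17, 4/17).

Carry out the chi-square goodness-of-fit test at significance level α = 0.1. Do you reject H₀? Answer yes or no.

n = 119; E_i = n·p_i = [21.00, 7.00, 21.00, 7.00, 35.00, 28.00]
χ² = (17−21.00)²/21.00 + (6−7.00)²/7.00 + (23−21.00)²/21.00 + (8−7.00)²/7.00 + (37−35.00)²/35.00 + (28−28.00)²/28.00 = 1.3524
df = 5
p-value (upper-tail) = 0.92945
At α=0.1: p ≥ α → fail to reject H₀

reject H₀: no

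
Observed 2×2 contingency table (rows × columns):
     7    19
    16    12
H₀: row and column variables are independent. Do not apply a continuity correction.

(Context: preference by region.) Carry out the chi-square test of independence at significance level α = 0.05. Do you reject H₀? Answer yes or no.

reject H₀: yes

Row totals [26, 28], col totals [23, 31], n=54
χ² = (7−11.07)²/11.07 + (19−14.93)²/14.93 + (16−11.93)²/11.93 + (12−16.07)²/16.07 = 5.0352
df = 1
p-value (upper-tail) = 0.02484
At α=0.05: p < α → reject H₀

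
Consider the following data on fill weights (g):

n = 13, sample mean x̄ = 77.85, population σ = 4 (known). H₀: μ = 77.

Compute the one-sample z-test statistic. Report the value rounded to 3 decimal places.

SE = σ/√n = 4/√13 = 1.1094
z = (x̄−μ₀)/SE = (77.85−77)/1.1094 = 0.7662

test statistic = 0.766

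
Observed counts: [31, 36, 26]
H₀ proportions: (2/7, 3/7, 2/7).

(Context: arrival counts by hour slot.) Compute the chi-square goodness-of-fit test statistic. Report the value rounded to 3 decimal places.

test statistic = 1.124

n = 93; E_i = n·p_i = [26.57, 39.86, 26.57]
χ² = (31−26.57)²/26.57 + (36−39.86)²/39.86 + (26−26.57)²/26.57 = 1.1237
df = 2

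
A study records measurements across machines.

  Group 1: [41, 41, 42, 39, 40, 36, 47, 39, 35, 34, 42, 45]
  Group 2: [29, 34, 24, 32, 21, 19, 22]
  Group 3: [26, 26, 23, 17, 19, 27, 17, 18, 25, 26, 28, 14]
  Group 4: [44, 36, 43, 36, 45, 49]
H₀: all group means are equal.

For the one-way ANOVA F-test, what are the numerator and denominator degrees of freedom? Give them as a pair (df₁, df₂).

k = 4 groups, N = 37 total
df = (k−1, N−k) = (4−1, 37−4) = (3, 33)

degrees of freedom = [3, 33]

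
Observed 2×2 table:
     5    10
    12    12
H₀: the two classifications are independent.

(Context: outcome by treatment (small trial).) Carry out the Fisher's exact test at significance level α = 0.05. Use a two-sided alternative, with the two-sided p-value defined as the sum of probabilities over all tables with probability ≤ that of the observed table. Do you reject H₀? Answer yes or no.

reject H₀: no

Margins: r₁=15, r₂=24, c₁=17, c₂=22, n=39
p_obs = C(15,5)·C(24,12)/C(39,17); sum pmf over tables with pmf ≤ p_obs
p-value (two-sided) = 0.34287
At α=0.05: p ≥ α → fail to reject H₀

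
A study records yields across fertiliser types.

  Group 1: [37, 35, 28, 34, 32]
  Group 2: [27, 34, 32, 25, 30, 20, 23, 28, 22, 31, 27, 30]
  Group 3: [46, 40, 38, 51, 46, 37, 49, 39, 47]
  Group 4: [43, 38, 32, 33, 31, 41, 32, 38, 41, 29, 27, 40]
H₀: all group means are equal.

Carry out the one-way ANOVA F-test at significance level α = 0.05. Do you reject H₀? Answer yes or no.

reject H₀: yes

Group means [33.20, 27.42, 43.67, 35.42], grand mean 34.553
SSB = Σnᵢ(x̄ᵢ−x̄)² = 1376.761; SSW = ΣΣ(x−x̄ᵢ)² = 778.633
MSB = 1376.761/3 = 458.9205; MSW = 778.633/34 = 22.9010
F = MSB/MSW = 20.0393
df = (3, 34)
p-value (upper-tail) = 0.00000
At α=0.05: p < α → reject H₀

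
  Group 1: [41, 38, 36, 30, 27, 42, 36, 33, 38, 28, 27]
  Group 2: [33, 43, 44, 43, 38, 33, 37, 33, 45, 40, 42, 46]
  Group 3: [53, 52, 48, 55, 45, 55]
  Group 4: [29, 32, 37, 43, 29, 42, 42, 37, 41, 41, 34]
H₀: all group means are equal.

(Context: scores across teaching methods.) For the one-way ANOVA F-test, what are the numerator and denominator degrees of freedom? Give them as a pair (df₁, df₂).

degrees of freedom = [3, 36]

k = 4 groups, N = 40 total
df = (k−1, N−k) = (4−1, 40−4) = (3, 36)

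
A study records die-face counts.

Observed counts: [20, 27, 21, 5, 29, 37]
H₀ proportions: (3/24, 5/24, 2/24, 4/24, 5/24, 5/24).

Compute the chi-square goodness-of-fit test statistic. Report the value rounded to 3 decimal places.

test statistic = 24.663

n = 139; E_i = n·p_i = [17.38, 28.96, 11.58, 23.17, 28.96, 28.96]
χ² = (20−17.38)²/17.38 + (27−28.96)²/28.96 + (21−11.58)²/11.58 + (5−23.17)²/23.17 + (29−28.96)²/28.96 + (37−28.96)²/28.96 = 24.6633
df = 5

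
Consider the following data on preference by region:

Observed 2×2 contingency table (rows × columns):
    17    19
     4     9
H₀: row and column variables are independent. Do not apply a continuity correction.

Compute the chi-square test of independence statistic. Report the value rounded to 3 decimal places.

Row totals [36, 13], col totals [21, 28], n=49
χ² = (17−15.43)²/15.43 + (19−20.57)²/20.57 + (4−5.57)²/5.57 + (9−7.43)²/7.43 = 1.0557
df = 1

test statistic = 1.056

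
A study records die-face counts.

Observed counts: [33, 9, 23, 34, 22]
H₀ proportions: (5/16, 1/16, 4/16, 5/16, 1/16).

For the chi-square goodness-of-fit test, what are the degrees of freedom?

df = k − 1 = 5 − 1 = 4

degrees of freedom = 4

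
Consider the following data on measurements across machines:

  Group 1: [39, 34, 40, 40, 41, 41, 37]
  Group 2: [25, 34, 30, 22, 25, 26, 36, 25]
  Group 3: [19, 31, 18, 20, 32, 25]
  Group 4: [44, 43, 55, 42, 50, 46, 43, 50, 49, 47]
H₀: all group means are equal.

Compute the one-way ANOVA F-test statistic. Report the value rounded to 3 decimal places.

test statistic = 42.473

Group means [38.86, 27.88, 24.17, 46.90], grand mean 35.774
SSB = Σnᵢ(x̄ᵢ−x̄)² = 2611.954; SSW = ΣΣ(x−x̄ᵢ)² = 553.465
MSB = 2611.954/3 = 870.6513; MSW = 553.465/27 = 20.4987
F = MSB/MSW = 42.4734
df = (3, 27)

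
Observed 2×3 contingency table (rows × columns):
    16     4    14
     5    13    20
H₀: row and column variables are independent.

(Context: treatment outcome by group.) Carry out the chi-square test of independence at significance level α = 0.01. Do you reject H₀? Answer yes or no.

reject H₀: yes

Row totals [34, 38], col totals [21, 17, 34], n=72
χ² = (16−9.92)²/9.92 + (4−8.03)²/8.03 + (14−16.06)²/16.06 + (5−11.08)²/11.08 + (13−8.97)²/8.97 + (20−17.94)²/17.94 = 11.3984
df = 2
p-value (upper-tail) = 0.00335
At α=0.01: p < α → reject H₀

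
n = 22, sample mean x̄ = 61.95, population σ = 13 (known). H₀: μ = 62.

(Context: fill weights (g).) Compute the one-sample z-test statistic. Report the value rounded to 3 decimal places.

test statistic = -0.018

SE = σ/√n = 13/√22 = 2.7716
z = (x̄−μ₀)/SE = (61.95−62)/2.7716 = -0.0180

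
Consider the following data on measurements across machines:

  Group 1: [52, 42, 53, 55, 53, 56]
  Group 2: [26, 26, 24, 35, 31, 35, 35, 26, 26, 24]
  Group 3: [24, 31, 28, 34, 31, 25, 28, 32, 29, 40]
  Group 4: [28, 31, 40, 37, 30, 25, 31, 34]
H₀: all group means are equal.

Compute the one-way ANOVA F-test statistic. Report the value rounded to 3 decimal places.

Group means [51.83, 28.80, 30.20, 32.00], grand mean 34.029
SSB = Σnᵢ(x̄ᵢ−x̄)² = 2354.937; SSW = ΣΣ(x−x̄ᵢ)² = 680.033
MSB = 2354.937/3 = 784.9791; MSW = 680.033/30 = 22.6678
F = MSB/MSW = 34.6297
df = (3, 30)

test statistic = 34.630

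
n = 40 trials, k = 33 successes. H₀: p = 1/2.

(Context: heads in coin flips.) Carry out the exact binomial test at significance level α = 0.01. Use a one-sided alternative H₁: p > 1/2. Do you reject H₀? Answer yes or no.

Exact binomial: n=40, k=33, p₀=1/2=0.5000
P(X≥33) from Σ C(n,i)·p₀^i·(1−p₀)^(n−i)
p-value (one-sided, H₁ greater) = 0.00002
At α=0.01: p < α → reject H₀

reject H₀: yes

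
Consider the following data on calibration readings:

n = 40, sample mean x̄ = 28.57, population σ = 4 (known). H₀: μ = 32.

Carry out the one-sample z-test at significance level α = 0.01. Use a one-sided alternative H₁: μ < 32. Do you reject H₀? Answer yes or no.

reject H₀: yes

SE = σ/√n = 4/√40 = 0.6325
z = (x̄−μ₀)/SE = (28.57−32)/0.6325 = -5.4233
p-value (one-sided, H₁ less) = 0.00000
At α=0.01: p < α → reject H₀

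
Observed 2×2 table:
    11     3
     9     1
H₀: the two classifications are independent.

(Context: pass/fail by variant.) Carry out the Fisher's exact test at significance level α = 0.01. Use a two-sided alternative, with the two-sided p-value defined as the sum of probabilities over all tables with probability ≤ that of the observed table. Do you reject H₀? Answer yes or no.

Margins: r₁=14, r₂=10, c₁=20, c₂=4, n=24
p_obs = C(14,11)·C(10,9)/C(24,20); sum pmf over tables with pmf ≤ p_obs
p-value (two-sided) = 0.61462
At α=0.01: p ≥ α → fail to reject H₀

reject H₀: no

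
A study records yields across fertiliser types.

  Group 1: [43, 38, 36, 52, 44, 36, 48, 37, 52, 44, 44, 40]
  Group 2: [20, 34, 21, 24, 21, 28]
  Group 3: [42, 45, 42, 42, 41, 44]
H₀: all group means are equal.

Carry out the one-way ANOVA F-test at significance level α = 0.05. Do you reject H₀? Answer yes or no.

reject H₀: yes

Group means [42.83, 24.67, 42.67], grand mean 38.250
SSB = Σnᵢ(x̄ᵢ−x̄)² = 1476.167; SSW = ΣΣ(x−x̄ᵢ)² = 516.333
MSB = 1476.167/2 = 738.0833; MSW = 516.333/21 = 24.5873
F = MSB/MSW = 30.0189
df = (2, 21)
p-value (upper-tail) = 0.00000
At α=0.05: p < α → reject H₀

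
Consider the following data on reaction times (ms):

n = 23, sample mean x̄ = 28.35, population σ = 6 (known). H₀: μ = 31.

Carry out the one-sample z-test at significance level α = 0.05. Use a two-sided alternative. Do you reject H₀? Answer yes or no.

reject H₀: yes

SE = σ/√n = 6/√23 = 1.2511
z = (x̄−μ₀)/SE = (28.35−31)/1.2511 = -2.1182
p-value (two-sided) = 0.03416
At α=0.05: p < α → reject H₀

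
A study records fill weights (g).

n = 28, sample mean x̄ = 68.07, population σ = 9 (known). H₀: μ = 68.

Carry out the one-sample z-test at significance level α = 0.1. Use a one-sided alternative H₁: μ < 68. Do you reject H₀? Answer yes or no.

SE = σ/√n = 9/√28 = 1.7008
z = (x̄−μ₀)/SE = (68.07−68)/1.7008 = 0.0412
p-value (one-sided, H₁ less) = 0.51641
At α=0.1: p ≥ α → fail to reject H₀

reject H₀: no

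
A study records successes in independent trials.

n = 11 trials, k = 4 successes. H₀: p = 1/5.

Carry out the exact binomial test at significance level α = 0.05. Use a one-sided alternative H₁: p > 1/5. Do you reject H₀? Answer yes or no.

reject H₀: no

Exact binomial: n=11, k=4, p₀=1/5=0.2000
P(X≥4) from Σ C(n,i)·p₀^i·(1−p₀)^(n−i)
p-value (one-sided, H₁ greater) = 0.16114
At α=0.05: p ≥ α → fail to reject H₀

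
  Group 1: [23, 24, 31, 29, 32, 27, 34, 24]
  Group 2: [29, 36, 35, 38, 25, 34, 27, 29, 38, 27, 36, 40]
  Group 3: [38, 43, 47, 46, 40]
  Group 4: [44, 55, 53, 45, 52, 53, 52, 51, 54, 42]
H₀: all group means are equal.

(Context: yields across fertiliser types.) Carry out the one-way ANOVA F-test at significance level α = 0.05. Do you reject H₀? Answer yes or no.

reject H₀: yes

Group means [28.00, 32.83, 42.80, 50.10], grand mean 38.086
SSB = Σnᵢ(x̄ᵢ−x̄)² = 2699.376; SSW = ΣΣ(x−x̄ᵢ)² = 661.367
MSB = 2699.376/3 = 899.7921; MSW = 661.367/31 = 21.3344
F = MSB/MSW = 42.1756
df = (3, 31)
p-value (upper-tail) = 0.00000
At α=0.05: p < α → reject H₀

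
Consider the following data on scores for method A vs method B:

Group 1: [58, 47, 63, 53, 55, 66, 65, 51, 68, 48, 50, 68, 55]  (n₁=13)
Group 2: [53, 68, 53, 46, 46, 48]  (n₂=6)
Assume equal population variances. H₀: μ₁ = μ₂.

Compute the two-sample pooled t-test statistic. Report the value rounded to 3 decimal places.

x̄₁=57.462, s₁=7.699, n₁=13
x̄₂=52.333, s₂=8.311, n₂=6
s_p² = [12·7.699² + 5·8.311²]/17 = 62.1508
SE = √(s_p²·(1/13+1/6)) = 3.8909
t = (57.462−52.333)/3.8909 = 1.3180
df = 17

test statistic = 1.318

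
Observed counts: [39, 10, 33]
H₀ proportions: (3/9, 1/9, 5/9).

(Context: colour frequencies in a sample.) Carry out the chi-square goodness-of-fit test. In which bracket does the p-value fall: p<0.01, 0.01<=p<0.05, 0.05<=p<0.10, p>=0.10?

n = 82; E_i = n·p_i = [27.33, 9.11, 45.56]
χ² = (39−27.33)²/27.33 + (10−9.11)²/9.11 + (33−45.56)²/45.56 = 8.5268
df = 2
p-value (upper-tail) = 0.01407
→ bracket: 0.01<=p<0.05

p-value bracket: 0.01<=p<0.05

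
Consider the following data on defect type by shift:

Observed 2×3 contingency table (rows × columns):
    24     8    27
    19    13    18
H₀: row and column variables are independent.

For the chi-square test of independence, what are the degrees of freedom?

df = (r−1)(c−1) = (2−1)·(3−1) = 2

degrees of freedom = 2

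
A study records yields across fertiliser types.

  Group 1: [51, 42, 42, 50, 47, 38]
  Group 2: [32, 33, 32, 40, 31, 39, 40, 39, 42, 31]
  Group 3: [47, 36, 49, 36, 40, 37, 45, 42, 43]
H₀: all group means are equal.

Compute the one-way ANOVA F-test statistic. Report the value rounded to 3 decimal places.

Group means [45.00, 35.90, 41.67], grand mean 40.160
SSB = Σnᵢ(x̄ᵢ−x̄)² = 342.460; SSW = ΣΣ(x−x̄ᵢ)² = 492.900
MSB = 342.460/2 = 171.2300; MSW = 492.900/22 = 22.4045
F = MSB/MSW = 7.6426
df = (2, 22)

test statistic = 7.643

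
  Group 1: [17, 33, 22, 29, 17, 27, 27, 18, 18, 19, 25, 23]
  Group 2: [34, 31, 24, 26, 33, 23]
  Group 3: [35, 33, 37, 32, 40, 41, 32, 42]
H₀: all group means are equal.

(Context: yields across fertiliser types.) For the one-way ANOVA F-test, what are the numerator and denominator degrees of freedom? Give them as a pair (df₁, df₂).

k = 3 groups, N = 26 total
df = (k−1, N−k) = (3−1, 26−3) = (2, 23)

degrees of freedom = [2, 23]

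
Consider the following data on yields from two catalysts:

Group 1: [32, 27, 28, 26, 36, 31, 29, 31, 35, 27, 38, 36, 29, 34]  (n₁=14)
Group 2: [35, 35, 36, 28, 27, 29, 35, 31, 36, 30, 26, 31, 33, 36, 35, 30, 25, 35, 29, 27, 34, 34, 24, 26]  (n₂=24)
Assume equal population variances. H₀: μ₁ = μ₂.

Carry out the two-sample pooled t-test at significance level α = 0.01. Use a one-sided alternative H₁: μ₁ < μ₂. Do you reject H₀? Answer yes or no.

x̄₁=31.357, s₁=3.895, n₁=14
x̄₂=31.125, s₂=3.971, n₂=24
s_p² = [13·3.895² + 23·3.971²]/36 = 15.5511
SE = √(s_p²·(1/14+1/24)) = 1.3262
t = (31.357−31.125)/1.3262 = 0.1750
df = 36
p-value (one-sided, H₁ less) = 0.56899
At α=0.01: p ≥ α → fail to reject H₀

reject H₀: no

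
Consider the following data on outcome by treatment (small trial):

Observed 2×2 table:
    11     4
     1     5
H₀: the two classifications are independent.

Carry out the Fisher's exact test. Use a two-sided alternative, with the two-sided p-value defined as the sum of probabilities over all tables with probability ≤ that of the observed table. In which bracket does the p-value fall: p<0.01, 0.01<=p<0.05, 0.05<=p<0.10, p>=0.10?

Margins: r₁=15, r₂=6, c₁=12, c₂=9, n=21
p_obs = C(15,11)·C(6,1)/C(21,12); sum pmf over tables with pmf ≤ p_obs
p-value (two-sided) = 0.04644
→ bracket: 0.01<=p<0.05

p-value bracket: 0.01<=p<0.05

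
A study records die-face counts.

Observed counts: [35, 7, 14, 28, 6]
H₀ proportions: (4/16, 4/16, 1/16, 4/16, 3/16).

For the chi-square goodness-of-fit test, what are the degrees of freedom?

degrees of freedom = 4

df = k − 1 = 5 − 1 = 4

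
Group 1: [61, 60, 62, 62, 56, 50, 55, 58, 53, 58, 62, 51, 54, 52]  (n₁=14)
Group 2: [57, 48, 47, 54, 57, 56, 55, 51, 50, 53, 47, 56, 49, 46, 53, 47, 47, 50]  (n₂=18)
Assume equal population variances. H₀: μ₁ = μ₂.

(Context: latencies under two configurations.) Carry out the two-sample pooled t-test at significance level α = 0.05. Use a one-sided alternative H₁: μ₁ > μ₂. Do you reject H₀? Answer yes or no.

x̄₁=56.714, s₁=4.304, n₁=14
x̄₂=51.278, s₂=3.893, n₂=18
s_p² = [13·4.304² + 17·3.893²]/30 = 16.6156
SE = √(s_p²·(1/14+1/18)) = 1.4526
t = (56.714−51.278)/1.4526 = 3.7427
df = 30
p-value (one-sided, H₁ greater) = 0.00039
At α=0.05: p < α → reject H₀

reject H₀: yes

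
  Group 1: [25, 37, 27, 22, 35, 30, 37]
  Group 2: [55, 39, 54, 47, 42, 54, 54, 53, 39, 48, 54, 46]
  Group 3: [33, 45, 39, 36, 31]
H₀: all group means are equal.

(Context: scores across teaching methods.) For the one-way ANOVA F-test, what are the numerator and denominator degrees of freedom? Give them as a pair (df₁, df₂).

degrees of freedom = [2, 21]

k = 3 groups, N = 24 total
df = (k−1, N−k) = (3−1, 24−3) = (2, 21)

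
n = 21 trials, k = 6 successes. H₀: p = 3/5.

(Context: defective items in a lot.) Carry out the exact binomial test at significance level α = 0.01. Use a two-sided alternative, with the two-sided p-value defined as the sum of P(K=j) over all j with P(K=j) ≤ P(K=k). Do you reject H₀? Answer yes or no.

reject H₀: yes

Exact binomial: n=21, k=6, p₀=3/5=0.6000
P(X=j) = C(n,j)·p₀^j·(1−p₀)^(n−j); p = Σ P(X=j) over j with P(X=j) ≤ P(X=6)
p-value (two-sided) = 0.00593
At α=0.01: p < α → reject H₀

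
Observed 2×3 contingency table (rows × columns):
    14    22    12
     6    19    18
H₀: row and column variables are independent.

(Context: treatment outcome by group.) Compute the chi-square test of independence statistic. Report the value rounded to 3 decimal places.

Row totals [48, 43], col totals [20, 41, 30], n=91
χ² = (14−10.55)²/10.55 + (22−21.63)²/21.63 + (12−15.82)²/15.82 + (6−9.45)²/9.45 + (19−19.37)²/19.37 + (18−14.18)²/14.18 = 4.3579
df = 2

test statistic = 4.358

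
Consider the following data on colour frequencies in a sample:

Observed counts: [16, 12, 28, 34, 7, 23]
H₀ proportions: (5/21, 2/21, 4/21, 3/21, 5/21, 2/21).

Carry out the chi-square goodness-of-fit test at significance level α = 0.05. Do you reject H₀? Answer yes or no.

reject H₀: yes

n = 120; E_i = n·p_i = [28.57, 11.43, 22.86, 17.14, 28.57, 11.43]
χ² = (16−28.57)²/28.57 + (12−11.43)²/11.43 + (28−22.86)²/22.86 + (34−17.14)²/17.14 + (7−28.57)²/28.57 + (23−11.43)²/11.43 = 51.2958
df = 5
p-value (upper-tail) = 0.00000
At α=0.05: p < α → reject H₀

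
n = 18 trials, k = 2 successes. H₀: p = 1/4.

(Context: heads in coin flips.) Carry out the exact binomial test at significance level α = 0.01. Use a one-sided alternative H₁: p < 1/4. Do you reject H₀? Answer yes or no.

Exact binomial: n=18, k=2, p₀=1/4=0.2500
P(X≤2) from Σ C(n,i)·p₀^i·(1−p₀)^(n−i)
p-value (one-sided, H₁ less) = 0.13531
At α=0.01: p ≥ α → fail to reject H₀

reject H₀: no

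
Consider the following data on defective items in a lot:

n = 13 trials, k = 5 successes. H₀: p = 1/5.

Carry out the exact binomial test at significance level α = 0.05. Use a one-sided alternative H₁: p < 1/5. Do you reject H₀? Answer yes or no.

reject H₀: no

Exact binomial: n=13, k=5, p₀=1/5=0.2000
P(X≤5) from Σ C(n,i)·p₀^i·(1−p₀)^(n−i)
p-value (one-sided, H₁ less) = 0.96996
At α=0.05: p ≥ α → fail to reject H₀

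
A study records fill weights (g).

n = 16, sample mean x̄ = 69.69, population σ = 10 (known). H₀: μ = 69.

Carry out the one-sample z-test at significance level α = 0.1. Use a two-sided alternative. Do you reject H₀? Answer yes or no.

SE = σ/√n = 10/√16 = 2.5000
z = (x̄−μ₀)/SE = (69.69−69)/2.5000 = 0.2760
p-value (two-sided) = 0.78255
At α=0.1: p ≥ α → fail to reject H₀

reject H₀: no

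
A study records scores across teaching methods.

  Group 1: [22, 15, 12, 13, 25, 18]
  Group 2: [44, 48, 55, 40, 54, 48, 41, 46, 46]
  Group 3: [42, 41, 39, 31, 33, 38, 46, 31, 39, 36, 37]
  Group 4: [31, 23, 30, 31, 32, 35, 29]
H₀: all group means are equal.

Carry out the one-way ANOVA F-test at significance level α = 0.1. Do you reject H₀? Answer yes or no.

Group means [17.50, 46.89, 37.55, 30.14], grand mean 34.879
SSB = Σnᵢ(x̄ᵢ−x̄)² = 3345.542; SSW = ΣΣ(x−x̄ᵢ)² = 641.973
MSB = 3345.542/3 = 1115.1806; MSW = 641.973/29 = 22.1370
F = MSB/MSW = 50.3763
df = (3, 29)
p-value (upper-tail) = 0.00000
At α=0.1: p < α → reject H₀

reject H₀: yes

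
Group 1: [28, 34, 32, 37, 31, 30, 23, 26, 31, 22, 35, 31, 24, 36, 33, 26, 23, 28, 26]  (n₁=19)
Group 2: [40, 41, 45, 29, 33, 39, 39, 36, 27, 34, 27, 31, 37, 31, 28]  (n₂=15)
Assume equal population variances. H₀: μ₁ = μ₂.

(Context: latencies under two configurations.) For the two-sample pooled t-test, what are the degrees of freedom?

df = n₁ + n₂ − 2 = 19 + 15 − 2 = 32

degrees of freedom = 32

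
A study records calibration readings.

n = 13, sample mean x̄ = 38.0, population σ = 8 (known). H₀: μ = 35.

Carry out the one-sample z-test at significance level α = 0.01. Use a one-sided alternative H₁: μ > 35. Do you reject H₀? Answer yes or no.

reject H₀: no

SE = σ/√n = 8/√13 = 2.2188
z = (x̄−μ₀)/SE = (38.0−35)/2.2188 = 1.3521
p-value (one-sided, H₁ greater) = 0.08817
At α=0.01: p ≥ α → fail to reject H₀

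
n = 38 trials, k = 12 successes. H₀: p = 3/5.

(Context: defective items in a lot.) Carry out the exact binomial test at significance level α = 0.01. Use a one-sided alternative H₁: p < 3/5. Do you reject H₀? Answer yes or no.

reject H₀: yes

Exact binomial: n=38, k=12, p₀=3/5=0.6000
P(X≤12) from Σ C(n,i)·p₀^i·(1−p₀)^(n−i)
p-value (one-sided, H₁ less) = 0.00037
At α=0.01: p < α → reject H₀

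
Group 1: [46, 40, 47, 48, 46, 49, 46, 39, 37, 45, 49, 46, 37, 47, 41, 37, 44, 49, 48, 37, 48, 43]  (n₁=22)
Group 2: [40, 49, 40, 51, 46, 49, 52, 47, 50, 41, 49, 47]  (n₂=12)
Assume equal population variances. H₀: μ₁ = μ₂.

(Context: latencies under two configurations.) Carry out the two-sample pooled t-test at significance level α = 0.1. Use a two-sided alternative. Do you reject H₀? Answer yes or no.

x̄₁=44.045, s₁=4.391, n₁=22
x̄₂=46.750, s₂=4.224, n₂=12
s_p² = [21·4.391² + 11·4.224²]/32 = 18.7876
SE = √(s_p²·(1/22+1/12)) = 1.5555
t = (44.045−46.750)/1.5555 = -1.7387
df = 32
p-value (two-sided) = 0.09170
At α=0.1: p < α → reject H₀

reject H₀: yes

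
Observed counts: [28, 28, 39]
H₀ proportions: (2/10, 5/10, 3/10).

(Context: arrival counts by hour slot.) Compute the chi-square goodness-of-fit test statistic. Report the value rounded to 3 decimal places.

test statistic = 16.137

n = 95; E_i = n·p_i = [19.00, 47.50, 28.50]
χ² = (28−19.00)²/19.00 + (28−47.50)²/47.50 + (39−28.50)²/28.50 = 16.1368
df = 2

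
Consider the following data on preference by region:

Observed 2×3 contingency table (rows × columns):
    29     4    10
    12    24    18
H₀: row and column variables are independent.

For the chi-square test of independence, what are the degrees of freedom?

degrees of freedom = 2

df = (r−1)(c−1) = (2−1)·(3−1) = 2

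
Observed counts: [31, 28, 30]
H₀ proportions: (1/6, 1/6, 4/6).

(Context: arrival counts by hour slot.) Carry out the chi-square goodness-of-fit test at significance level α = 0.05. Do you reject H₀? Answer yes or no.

reject H₀: yes

n = 89; E_i = n·p_i = [14.83, 14.83, 59.33]
χ² = (31−14.83)²/14.83 + (28−14.83)²/14.83 + (30−59.33)²/59.33 = 43.8090
df = 2
p-value (upper-tail) = 0.00000
At α=0.05: p < α → reject H₀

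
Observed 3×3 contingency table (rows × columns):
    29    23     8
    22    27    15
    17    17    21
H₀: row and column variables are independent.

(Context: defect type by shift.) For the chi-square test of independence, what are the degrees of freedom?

df = (r−1)(c−1) = (3−1)·(3−1) = 4

degrees of freedom = 4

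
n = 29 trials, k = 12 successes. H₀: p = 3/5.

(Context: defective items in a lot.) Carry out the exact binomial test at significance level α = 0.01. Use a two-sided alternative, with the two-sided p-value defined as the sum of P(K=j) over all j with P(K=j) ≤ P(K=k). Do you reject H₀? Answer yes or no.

reject H₀: no

Exact binomial: n=29, k=12, p₀=3/5=0.6000
P(X=j) = C(n,j)·p₀^j·(1−p₀)^(n−j); p = Σ P(X=j) over j with P(X=j) ≤ P(X=12)
p-value (two-sided) = 0.05621
At α=0.01: p ≥ α → fail to reject H₀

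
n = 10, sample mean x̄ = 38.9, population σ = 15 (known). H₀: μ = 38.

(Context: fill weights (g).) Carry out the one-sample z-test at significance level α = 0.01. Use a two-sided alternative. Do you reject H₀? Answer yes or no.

reject H₀: no

SE = σ/√n = 15/√10 = 4.7434
z = (x̄−μ₀)/SE = (38.9−38)/4.7434 = 0.1897
p-value (two-sided) = 0.84952
At α=0.01: p ≥ α → fail to reject H₀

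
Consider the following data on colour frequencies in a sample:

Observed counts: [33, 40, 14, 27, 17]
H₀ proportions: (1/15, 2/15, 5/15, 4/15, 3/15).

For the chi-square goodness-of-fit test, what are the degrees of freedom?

df = k − 1 = 5 − 1 = 4

degrees of freedom = 4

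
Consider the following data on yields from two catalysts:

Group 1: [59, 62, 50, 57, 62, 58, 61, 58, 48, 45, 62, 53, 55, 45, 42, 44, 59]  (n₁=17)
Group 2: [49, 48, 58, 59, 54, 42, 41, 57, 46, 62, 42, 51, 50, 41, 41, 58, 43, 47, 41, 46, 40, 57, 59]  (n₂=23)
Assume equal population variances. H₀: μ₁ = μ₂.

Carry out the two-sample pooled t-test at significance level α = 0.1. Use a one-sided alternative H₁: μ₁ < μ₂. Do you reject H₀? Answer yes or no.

x̄₁=54.118, s₁=7.035, n₁=17
x̄₂=49.217, s₂=7.330, n₂=23
s_p² = [16·7.035² + 22·7.330²]/38 = 51.9389
SE = √(s_p²·(1/17+1/23)) = 2.3051
t = (54.118−49.217)/2.3051 = 2.1258
df = 38
p-value (one-sided, H₁ less) = 0.97996
At α=0.1: p ≥ α → fail to reject H₀

reject H₀: no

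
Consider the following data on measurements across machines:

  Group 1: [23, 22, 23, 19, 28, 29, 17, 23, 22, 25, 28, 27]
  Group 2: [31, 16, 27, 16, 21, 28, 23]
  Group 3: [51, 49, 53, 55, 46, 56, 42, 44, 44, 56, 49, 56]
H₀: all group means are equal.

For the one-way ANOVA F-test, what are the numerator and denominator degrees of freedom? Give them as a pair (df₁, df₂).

degrees of freedom = [2, 28]

k = 3 groups, N = 31 total
df = (k−1, N−k) = (3−1, 31−3) = (2, 28)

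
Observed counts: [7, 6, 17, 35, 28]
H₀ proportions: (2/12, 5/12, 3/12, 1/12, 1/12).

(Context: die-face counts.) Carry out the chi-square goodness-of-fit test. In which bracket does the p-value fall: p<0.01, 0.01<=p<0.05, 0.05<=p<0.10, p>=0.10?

p-value bracket: p<0.01

n = 93; E_i = n·p_i = [15.50, 38.75, 23.25, 7.75, 7.75]
χ² = (7−15.50)²/15.50 + (6−38.75)²/38.75 + (17−23.25)²/23.25 + (35−7.75)²/7.75 + (28−7.75)²/7.75 = 182.7462
df = 4
p-value (upper-tail) = 0.00000
→ bracket: p<0.01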